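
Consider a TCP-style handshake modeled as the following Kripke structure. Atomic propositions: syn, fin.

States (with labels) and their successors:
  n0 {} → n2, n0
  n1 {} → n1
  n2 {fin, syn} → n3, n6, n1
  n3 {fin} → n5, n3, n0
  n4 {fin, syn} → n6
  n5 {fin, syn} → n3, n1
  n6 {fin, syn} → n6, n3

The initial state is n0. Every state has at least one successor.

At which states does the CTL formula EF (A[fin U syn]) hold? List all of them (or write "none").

{n0, n2, n3, n4, n5, n6}

States satisfying A[fin U syn]: {n2, n4, n5, n6}.
States satisfying EF (A[fin U syn]): {n0, n2, n3, n4, n5, n6}.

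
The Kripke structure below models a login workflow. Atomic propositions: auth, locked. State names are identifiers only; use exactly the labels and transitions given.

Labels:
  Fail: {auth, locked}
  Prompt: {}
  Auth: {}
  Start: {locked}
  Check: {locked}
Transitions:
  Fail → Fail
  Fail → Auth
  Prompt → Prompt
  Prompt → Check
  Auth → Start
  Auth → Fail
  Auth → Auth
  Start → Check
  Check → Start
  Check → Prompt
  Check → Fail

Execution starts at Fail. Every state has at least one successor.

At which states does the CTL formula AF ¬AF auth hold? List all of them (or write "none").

States satisfying ¬AF auth: {Prompt, Auth, Start, Check}.
States satisfying AF ¬AF auth: {Prompt, Auth, Start, Check}.

{Prompt, Auth, Start, Check}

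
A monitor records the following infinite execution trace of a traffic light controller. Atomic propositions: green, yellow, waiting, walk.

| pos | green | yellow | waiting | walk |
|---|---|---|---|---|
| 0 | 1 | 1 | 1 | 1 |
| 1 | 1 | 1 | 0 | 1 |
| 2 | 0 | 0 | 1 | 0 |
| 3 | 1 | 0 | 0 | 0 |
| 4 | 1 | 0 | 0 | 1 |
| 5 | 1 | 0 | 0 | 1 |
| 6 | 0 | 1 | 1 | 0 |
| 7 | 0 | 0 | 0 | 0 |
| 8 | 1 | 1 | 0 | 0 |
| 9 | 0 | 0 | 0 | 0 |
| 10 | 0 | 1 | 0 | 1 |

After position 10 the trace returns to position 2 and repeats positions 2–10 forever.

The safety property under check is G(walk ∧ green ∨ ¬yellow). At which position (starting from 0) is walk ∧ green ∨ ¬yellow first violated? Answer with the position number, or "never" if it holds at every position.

Check walk ∧ green ∨ ¬yellow at each position in order: 0 ✓, 1 ✓, 2 ✓, 3 ✓, 4 ✓, 5 ✓.
At position 6 the labels are {waiting, yellow}, so walk ∧ green ∨ ¬yellow is false there. This is the first violation.

6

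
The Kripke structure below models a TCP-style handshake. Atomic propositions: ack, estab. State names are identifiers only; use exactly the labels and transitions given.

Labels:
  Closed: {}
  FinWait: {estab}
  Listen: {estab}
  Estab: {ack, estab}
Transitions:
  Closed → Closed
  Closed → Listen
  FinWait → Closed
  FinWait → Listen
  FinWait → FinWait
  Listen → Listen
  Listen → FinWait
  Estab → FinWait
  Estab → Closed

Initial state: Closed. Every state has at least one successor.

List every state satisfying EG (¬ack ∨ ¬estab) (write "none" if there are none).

{Closed, FinWait, Listen}

States satisfying ¬ack ∨ ¬estab: {Closed, FinWait, Listen}.
States satisfying EG (¬ack ∨ ¬estab): {Closed, FinWait, Listen}.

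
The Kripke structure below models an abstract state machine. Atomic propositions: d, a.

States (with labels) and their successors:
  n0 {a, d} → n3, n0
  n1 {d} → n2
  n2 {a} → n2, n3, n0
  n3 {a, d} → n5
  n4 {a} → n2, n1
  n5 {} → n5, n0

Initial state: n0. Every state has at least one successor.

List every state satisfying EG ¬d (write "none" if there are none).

States satisfying ¬d: {n2, n4, n5}.
States satisfying EG ¬d: {n2, n4, n5}.

{n2, n4, n5}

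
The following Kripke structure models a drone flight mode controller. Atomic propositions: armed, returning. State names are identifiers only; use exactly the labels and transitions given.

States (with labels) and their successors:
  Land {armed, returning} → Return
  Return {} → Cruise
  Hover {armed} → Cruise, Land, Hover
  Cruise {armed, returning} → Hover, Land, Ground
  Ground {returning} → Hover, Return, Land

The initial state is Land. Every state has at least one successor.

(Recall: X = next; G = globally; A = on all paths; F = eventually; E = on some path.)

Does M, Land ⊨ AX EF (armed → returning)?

Satisfied

States satisfying EF (armed → returning): {Land, Return, Hover, Cruise, Ground}.
States satisfying AX EF (armed → returning): {Land, Return, Hover, Cruise, Ground}.
Land ∈ Sat(AX EF (armed → returning)).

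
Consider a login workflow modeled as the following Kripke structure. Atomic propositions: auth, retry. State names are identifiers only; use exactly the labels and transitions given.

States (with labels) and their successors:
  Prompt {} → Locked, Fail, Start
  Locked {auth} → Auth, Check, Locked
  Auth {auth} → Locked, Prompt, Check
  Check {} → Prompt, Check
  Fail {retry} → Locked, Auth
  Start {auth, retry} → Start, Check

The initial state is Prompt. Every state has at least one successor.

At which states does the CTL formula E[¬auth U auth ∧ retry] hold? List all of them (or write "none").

States satisfying ¬auth: {Prompt, Check, Fail}.
States satisfying auth ∧ retry: {Start}.
States satisfying E[¬auth U auth ∧ retry]: {Prompt, Check, Start}.

{Prompt, Check, Start}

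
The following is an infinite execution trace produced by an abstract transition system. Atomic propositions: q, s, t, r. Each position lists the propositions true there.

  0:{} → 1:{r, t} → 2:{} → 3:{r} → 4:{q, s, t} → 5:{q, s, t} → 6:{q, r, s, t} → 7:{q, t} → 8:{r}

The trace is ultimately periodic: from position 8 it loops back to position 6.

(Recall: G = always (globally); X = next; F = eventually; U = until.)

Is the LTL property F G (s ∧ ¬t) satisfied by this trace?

Violated

G (s ∧ ¬t) is false at every position 0..8, so it never becomes true and F G (s ∧ ¬t) fails.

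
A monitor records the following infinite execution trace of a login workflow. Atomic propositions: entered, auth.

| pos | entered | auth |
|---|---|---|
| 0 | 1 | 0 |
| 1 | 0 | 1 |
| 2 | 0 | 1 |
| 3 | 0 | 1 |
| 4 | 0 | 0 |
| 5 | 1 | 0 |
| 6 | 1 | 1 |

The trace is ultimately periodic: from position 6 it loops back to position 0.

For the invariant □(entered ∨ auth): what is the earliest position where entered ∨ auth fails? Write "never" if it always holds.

Check entered ∨ auth at each position in order: 0 ✓, 1 ✓, 2 ✓, 3 ✓.
At position 4 the labels are {}, so entered ∨ auth is false there. This is the first violation.

4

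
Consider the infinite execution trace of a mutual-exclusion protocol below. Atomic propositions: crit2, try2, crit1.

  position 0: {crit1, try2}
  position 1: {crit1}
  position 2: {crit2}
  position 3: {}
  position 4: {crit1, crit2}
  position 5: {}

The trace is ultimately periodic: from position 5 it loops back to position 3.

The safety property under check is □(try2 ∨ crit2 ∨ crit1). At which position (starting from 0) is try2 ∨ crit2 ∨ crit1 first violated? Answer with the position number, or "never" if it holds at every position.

Check try2 ∨ crit2 ∨ crit1 at each position in order: 0 ✓, 1 ✓, 2 ✓.
At position 3 the labels are {}, so try2 ∨ crit2 ∨ crit1 is false there. This is the first violation.

3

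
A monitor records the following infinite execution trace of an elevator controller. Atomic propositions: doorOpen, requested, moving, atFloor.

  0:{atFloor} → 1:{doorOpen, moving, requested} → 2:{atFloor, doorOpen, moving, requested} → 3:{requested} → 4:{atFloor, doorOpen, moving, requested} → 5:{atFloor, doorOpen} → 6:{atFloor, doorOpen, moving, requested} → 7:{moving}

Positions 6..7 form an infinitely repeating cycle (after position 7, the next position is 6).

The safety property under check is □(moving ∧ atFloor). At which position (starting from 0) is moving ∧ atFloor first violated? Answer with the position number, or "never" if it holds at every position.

0

At position 0 the labels are {atFloor}, so moving ∧ atFloor is false there. This is the first violation.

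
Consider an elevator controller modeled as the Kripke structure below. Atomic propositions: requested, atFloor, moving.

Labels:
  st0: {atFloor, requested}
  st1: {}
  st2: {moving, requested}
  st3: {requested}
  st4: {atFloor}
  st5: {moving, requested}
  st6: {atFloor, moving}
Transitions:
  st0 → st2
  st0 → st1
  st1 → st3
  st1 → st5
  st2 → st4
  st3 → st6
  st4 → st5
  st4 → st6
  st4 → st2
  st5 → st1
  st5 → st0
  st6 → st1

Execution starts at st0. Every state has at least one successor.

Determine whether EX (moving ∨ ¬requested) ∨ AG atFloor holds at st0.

Yes

States satisfying moving ∨ ¬requested: {st1, st2, st4, st5, st6}.
States satisfying EX (moving ∨ ¬requested): {st0, st1, st2, st3, st4, st5, st6}.
States satisfying atFloor: {st0, st4, st6}.
States satisfying AG atFloor: ∅.
States satisfying EX (moving ∨ ¬requested) ∨ AG atFloor: {st0, st1, st2, st3, st4, st5, st6}.
st0 ∈ Sat(EX (moving ∨ ¬requested) ∨ AG atFloor).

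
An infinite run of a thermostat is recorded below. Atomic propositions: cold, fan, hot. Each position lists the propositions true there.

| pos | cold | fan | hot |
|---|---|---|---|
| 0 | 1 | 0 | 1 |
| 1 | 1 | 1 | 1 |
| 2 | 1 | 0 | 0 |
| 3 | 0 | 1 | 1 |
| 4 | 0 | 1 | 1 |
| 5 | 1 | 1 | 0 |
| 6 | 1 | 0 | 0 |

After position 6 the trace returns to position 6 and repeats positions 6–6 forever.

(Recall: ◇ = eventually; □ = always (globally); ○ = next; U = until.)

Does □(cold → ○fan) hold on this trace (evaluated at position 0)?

cold → ○fan must hold at every position from 0 onward. It fails at position 1, so □(cold → ○fan) is false.
Positions where cold holds: 0, 1, 2, 5, 6.
Check ○fan at each: 0→ok, 1→fails, 2→ok, 5→fails, 6→fails.

Does not hold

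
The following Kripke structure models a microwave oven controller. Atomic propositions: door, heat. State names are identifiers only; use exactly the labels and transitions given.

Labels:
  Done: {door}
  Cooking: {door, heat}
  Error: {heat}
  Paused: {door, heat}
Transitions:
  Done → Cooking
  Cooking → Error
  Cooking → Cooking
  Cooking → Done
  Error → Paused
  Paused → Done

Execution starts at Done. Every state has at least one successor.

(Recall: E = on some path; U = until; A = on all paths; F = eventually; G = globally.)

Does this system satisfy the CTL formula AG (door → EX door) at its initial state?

Holds

States satisfying door → EX door: {Done, Cooking, Error, Paused}.
States satisfying AG (door → EX door): {Done, Cooking, Error, Paused}.
Every state reachable from Done satisfies door → EX door.
Done ∈ Sat(AG (door → EX door)).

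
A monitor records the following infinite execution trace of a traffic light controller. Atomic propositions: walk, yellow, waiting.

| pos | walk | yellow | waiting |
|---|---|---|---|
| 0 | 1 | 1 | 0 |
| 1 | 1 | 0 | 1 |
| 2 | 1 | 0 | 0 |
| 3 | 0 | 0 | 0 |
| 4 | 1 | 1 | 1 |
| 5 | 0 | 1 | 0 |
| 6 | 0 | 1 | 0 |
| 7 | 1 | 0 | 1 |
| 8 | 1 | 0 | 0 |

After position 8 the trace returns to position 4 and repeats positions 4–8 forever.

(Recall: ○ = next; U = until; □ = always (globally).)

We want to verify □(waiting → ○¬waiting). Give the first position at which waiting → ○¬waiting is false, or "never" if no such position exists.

waiting → ○¬waiting holds at every position 0..8, and those are all the positions the trace ever visits, so the invariant □(waiting → ○¬waiting) is never violated.

never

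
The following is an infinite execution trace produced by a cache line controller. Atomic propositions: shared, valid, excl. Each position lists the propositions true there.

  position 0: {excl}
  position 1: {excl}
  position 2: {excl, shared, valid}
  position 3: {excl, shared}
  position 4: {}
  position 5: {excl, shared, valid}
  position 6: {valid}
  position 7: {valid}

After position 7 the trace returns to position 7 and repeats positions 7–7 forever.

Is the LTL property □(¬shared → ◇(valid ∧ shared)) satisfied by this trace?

Violated

¬shared → ◇(valid ∧ shared) must hold at every position from 0 onward. It fails at position 6, so □(¬shared → ◇(valid ∧ shared)) is false.
Positions where ¬shared holds: 0, 1, 4, 6, 7.
Check ◇(valid ∧ shared) at each: 0→ok, 1→ok, 4→ok, 6→fails, 7→fails.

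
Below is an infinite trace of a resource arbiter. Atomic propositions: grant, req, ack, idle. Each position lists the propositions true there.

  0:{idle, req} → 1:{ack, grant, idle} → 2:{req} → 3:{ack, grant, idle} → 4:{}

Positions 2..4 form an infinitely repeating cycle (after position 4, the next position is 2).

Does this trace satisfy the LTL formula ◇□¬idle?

No

□¬idle is false at every position 0..4, so it never becomes true and ◇□¬idle fails.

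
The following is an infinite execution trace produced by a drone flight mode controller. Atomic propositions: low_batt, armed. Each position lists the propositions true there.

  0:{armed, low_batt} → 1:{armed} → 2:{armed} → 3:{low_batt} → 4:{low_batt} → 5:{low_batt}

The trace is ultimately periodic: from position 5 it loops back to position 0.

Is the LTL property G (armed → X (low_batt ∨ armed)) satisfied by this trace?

Holds

armed → X (low_batt ∨ armed) holds at every position 0..5, and those are all positions ever visited, so G (armed → X (low_batt ∨ armed)) holds.
Positions where armed holds: 0, 1, 2.
Check X (low_batt ∨ armed) at each: 0→ok, 1→ok, 2→ok.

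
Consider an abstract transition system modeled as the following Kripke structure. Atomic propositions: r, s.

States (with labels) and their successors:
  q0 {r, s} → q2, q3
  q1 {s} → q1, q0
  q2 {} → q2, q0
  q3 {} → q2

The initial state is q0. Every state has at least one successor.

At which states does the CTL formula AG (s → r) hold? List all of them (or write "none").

{q0, q2, q3}

States satisfying s → r: {q0, q2, q3}.
States satisfying AG (s → r): {q0, q2, q3}.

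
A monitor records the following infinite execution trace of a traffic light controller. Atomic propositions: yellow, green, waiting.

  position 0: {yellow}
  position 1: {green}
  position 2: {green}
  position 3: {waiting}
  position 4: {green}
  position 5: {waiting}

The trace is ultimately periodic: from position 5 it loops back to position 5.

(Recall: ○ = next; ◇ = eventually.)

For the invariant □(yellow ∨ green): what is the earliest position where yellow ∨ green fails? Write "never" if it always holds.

Check yellow ∨ green at each position in order: 0 ✓, 1 ✓, 2 ✓.
At position 3 the labels are {waiting}, so yellow ∨ green is false there. This is the first violation.

3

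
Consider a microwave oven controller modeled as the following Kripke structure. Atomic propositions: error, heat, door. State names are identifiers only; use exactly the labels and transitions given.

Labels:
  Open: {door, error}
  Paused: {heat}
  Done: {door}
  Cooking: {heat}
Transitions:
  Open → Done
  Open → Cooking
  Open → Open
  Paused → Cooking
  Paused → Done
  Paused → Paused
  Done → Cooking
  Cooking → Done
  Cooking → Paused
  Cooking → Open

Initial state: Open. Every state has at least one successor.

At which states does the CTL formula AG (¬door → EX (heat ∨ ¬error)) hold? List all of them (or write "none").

{Open, Paused, Done, Cooking}

States satisfying ¬door → EX (heat ∨ ¬error): {Open, Paused, Done, Cooking}.
States satisfying AG (¬door → EX (heat ∨ ¬error)): {Open, Paused, Done, Cooking}.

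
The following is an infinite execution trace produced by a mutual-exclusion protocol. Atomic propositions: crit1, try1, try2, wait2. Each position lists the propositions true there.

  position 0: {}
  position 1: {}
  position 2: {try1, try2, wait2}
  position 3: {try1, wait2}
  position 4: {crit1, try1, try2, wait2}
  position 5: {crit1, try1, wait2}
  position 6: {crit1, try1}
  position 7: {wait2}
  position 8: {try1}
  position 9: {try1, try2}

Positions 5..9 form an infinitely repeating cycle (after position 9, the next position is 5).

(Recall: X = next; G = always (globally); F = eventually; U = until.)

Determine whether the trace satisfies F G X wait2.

G X wait2 is false at every position 0..9, so it never becomes true and F G X wait2 fails.

Does not hold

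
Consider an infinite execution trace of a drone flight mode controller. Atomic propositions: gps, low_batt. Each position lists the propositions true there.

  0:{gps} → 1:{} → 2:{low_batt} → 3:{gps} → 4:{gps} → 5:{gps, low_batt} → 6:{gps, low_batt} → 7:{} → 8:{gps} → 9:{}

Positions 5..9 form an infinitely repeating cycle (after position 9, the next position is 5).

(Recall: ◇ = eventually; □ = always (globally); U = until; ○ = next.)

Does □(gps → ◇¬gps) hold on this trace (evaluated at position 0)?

Holds

gps → ◇¬gps holds at every position 0..9, and those are all positions ever visited, so □(gps → ◇¬gps) holds.
Positions where gps holds: 0, 3, 4, 5, 6, 8.
Check ◇¬gps at each: 0→ok, 3→ok, 4→ok, 5→ok, 6→ok, 8→ok.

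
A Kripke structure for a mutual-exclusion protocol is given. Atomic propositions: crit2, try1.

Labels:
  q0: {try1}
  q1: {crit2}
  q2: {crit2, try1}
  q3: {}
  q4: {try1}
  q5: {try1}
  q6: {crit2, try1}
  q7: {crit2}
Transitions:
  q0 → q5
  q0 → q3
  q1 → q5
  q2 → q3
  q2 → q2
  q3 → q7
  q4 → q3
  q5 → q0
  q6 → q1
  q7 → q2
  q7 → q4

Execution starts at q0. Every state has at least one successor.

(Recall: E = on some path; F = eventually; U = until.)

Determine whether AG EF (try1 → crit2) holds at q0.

States satisfying EF (try1 → crit2): {q0, q1, q2, q3, q4, q5, q6, q7}.
States satisfying AG EF (try1 → crit2): {q0, q1, q2, q3, q4, q5, q6, q7}.
Every state reachable from q0 satisfies EF (try1 → crit2).
q0 ∈ Sat(AG EF (try1 → crit2)).

Satisfied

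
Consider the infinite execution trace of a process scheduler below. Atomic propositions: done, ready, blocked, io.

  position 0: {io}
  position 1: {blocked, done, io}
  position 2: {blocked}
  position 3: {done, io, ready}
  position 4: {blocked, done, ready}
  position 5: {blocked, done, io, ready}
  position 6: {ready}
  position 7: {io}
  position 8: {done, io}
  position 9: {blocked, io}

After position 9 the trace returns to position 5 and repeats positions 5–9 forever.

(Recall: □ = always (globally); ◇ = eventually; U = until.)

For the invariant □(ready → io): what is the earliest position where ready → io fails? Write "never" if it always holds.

4

Check ready → io at each position in order: 0 ✓, 1 ✓, 2 ✓, 3 ✓.
At position 4 the labels are {blocked, done, ready}, so ready → io is false there. This is the first violation.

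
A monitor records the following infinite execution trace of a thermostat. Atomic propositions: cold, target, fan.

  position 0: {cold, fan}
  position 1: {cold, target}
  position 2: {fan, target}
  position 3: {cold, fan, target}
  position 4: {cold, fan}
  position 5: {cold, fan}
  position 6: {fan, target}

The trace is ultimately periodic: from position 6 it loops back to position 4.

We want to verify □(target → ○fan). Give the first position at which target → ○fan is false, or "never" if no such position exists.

never

target → ○fan holds at every position 0..6, and those are all the positions the trace ever visits, so the invariant □(target → ○fan) is never violated.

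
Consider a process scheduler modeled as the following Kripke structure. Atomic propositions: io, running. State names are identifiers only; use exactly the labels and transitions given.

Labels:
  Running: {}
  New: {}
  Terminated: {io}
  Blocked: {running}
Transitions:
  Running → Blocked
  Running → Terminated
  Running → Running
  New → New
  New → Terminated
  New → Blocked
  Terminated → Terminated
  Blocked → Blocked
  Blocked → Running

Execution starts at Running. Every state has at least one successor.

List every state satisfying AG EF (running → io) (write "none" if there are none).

States satisfying EF (running → io): {Running, New, Terminated, Blocked}.
States satisfying AG EF (running → io): {Running, New, Terminated, Blocked}.

{Running, New, Terminated, Blocked}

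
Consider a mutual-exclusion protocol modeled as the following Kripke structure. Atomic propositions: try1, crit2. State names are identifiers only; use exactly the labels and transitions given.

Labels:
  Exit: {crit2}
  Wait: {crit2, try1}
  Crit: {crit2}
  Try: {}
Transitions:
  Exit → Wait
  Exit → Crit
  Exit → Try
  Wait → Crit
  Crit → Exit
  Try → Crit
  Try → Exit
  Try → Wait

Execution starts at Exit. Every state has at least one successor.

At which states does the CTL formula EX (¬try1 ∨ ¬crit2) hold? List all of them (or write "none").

States satisfying ¬try1 ∨ ¬crit2: {Exit, Crit, Try}.
States satisfying EX (¬try1 ∨ ¬crit2): {Exit, Wait, Crit, Try}.

{Exit, Wait, Crit, Try}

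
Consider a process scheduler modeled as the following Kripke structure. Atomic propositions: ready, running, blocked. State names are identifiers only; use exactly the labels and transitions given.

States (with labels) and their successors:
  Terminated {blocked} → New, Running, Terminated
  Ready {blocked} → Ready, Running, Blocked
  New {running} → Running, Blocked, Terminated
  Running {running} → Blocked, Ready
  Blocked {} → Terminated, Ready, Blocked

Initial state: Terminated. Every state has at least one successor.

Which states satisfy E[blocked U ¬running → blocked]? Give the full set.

States satisfying blocked: {Terminated, Ready}.
States satisfying ¬running → blocked: {Terminated, Ready, New, Running}.
States satisfying E[blocked U ¬running → blocked]: {Terminated, Ready, New, Running}.

{Terminated, Ready, New, Running}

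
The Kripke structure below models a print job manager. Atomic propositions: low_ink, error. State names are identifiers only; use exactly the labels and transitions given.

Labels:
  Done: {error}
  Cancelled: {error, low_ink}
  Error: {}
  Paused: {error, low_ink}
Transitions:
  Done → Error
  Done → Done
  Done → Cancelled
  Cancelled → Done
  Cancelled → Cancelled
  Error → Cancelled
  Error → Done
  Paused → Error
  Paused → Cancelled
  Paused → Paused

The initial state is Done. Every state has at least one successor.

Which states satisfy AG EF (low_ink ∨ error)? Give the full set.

States satisfying EF (low_ink ∨ error): {Done, Cancelled, Error, Paused}.
States satisfying AG EF (low_ink ∨ error): {Done, Cancelled, Error, Paused}.

{Done, Cancelled, Error, Paused}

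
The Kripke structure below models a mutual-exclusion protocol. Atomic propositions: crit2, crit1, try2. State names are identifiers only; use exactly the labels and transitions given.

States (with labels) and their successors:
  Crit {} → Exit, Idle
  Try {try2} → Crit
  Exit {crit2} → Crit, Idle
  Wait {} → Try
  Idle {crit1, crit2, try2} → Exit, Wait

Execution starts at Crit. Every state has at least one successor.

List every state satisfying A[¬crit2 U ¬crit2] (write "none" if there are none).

States satisfying ¬crit2: {Crit, Try, Wait}.
States satisfying A[¬crit2 U ¬crit2]: {Crit, Try, Wait}.

{Crit, Try, Wait}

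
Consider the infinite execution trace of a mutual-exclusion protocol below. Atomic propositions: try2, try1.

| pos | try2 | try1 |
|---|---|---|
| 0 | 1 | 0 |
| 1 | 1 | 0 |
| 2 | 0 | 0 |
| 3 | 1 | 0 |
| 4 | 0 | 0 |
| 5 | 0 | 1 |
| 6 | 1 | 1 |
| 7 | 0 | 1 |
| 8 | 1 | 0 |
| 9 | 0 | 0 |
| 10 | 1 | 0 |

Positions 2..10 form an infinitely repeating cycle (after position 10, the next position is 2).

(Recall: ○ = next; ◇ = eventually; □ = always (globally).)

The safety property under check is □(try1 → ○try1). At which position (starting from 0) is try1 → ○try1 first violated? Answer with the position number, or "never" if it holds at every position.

Check try1 → ○try1 at each position in order: 0 ✓, 1 ✓, 2 ✓, 3 ✓, 4 ✓, 5 ✓, 6 ✓.
At position 7 the labels are {try1} and the next position 8 has {try2}, so try1 → ○try1 is false there. This is the first violation.

7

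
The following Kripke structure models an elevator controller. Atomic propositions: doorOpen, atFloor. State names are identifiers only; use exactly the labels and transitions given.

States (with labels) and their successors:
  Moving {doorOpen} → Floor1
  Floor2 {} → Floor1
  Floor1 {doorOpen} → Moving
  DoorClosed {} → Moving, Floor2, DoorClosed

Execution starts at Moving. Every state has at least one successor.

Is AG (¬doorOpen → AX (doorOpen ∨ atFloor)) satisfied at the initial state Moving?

Satisfied

States satisfying ¬doorOpen → AX (doorOpen ∨ atFloor): {Moving, Floor2, Floor1}.
States satisfying AG (¬doorOpen → AX (doorOpen ∨ atFloor)): {Moving, Floor2, Floor1}.
Every state reachable from Moving satisfies ¬doorOpen → AX (doorOpen ∨ atFloor).
Moving ∈ Sat(AG (¬doorOpen → AX (doorOpen ∨ atFloor))).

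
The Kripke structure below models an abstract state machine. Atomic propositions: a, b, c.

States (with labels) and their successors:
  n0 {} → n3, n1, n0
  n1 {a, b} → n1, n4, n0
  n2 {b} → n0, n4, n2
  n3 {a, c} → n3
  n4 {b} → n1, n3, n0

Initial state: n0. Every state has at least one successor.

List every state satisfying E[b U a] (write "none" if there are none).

States satisfying b: {n1, n2, n4}.
States satisfying a: {n1, n3}.
States satisfying E[b U a]: {n1, n2, n3, n4}.

{n1, n2, n3, n4}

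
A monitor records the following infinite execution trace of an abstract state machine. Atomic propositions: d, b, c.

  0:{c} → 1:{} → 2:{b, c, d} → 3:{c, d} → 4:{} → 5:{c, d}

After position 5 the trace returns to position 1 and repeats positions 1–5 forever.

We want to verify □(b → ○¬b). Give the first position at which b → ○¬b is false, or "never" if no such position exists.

b → ○¬b holds at every position 0..5, and those are all the positions the trace ever visits, so the invariant □(b → ○¬b) is never violated.

never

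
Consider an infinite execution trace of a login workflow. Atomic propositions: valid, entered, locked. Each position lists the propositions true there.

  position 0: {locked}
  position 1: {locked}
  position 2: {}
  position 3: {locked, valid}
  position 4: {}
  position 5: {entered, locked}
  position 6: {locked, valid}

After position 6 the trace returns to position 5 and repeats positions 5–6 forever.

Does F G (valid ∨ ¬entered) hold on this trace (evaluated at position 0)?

G (valid ∨ ¬entered) is false at every position 0..6, so it never becomes true and F G (valid ∨ ¬entered) fails.

Violated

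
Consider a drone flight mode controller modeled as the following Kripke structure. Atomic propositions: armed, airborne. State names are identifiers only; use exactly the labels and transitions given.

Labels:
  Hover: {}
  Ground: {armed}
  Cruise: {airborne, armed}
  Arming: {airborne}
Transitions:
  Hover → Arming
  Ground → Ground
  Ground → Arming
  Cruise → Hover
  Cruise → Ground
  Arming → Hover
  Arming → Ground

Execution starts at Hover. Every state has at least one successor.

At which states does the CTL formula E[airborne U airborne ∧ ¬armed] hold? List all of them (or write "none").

States satisfying airborne: {Cruise, Arming}.
States satisfying airborne ∧ ¬armed: {Arming}.
States satisfying E[airborne U airborne ∧ ¬armed]: {Arming}.

{Arming}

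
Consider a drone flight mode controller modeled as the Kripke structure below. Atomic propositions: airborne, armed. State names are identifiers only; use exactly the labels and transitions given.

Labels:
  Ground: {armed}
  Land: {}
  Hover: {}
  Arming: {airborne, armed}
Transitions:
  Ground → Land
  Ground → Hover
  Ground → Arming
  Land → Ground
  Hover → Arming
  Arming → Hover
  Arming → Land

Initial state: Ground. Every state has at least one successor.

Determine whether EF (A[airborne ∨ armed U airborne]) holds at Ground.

States satisfying A[airborne ∨ armed U airborne]: {Arming}.
States satisfying EF (A[airborne ∨ armed U airborne]): {Ground, Land, Hover, Arming}.
Some path from Ground reaches a state where A[airborne ∨ armed U airborne] holds.
Ground ∈ Sat(EF (A[airborne ∨ armed U airborne])).

Yes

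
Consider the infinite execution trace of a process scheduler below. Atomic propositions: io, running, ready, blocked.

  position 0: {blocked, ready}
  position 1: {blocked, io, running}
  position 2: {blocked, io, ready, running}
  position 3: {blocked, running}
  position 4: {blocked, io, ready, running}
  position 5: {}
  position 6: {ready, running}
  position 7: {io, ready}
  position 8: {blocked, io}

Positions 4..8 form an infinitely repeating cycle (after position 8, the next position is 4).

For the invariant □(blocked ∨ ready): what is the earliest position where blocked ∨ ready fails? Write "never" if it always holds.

Check blocked ∨ ready at each position in order: 0 ✓, 1 ✓, 2 ✓, 3 ✓, 4 ✓.
At position 5 the labels are {}, so blocked ∨ ready is false there. This is the first violation.

5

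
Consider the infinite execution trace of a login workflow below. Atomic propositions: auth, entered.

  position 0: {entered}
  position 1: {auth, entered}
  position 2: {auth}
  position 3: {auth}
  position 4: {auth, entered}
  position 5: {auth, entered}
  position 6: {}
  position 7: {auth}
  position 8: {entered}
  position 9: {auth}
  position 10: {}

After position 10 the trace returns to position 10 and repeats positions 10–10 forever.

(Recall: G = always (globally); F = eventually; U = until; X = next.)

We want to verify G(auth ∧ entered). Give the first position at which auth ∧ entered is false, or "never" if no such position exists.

At position 0 the labels are {entered}, so auth ∧ entered is false there. This is the first violation.

0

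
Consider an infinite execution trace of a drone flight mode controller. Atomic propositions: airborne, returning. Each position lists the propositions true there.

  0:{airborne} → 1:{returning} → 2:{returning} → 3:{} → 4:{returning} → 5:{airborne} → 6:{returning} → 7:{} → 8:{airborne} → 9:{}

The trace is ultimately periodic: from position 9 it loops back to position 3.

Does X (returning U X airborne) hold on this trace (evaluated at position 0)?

Violated

The position after 0 is 1; returning U X airborne is false there.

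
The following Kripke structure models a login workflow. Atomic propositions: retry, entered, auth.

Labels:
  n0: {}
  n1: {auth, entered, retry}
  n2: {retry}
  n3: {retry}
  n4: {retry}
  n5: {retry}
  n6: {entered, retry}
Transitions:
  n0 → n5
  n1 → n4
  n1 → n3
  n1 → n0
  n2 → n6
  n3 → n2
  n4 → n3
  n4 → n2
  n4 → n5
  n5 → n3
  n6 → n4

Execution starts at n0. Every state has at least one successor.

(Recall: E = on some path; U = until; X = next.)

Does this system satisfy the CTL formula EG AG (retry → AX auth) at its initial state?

States satisfying AG (retry → AX auth): ∅.
States satisfying EG AG (retry → AX auth): ∅.
No suitable path/successor from n0 witnesses the formula.
n0 ∉ Sat(EG AG (retry → AX auth)).

Does not hold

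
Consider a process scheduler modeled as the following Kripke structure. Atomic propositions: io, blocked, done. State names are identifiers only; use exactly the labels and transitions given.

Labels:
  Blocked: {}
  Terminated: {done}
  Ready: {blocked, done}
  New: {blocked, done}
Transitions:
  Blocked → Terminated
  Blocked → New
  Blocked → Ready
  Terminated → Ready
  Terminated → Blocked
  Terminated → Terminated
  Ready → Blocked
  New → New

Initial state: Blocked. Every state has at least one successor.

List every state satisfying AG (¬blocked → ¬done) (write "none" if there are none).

States satisfying ¬blocked → ¬done: {Blocked, Ready, New}.
States satisfying AG (¬blocked → ¬done): {New}.

{New}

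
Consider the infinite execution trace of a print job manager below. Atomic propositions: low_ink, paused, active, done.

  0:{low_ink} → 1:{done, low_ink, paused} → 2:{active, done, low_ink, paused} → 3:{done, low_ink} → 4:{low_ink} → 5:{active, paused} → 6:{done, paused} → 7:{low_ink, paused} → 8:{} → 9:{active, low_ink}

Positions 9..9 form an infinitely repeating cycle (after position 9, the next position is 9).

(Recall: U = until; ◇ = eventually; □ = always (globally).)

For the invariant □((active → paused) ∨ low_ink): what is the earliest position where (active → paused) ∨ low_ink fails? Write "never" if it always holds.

(active → paused) ∨ low_ink holds at every position 0..9, and those are all the positions the trace ever visits, so the invariant □((active → paused) ∨ low_ink) is never violated.

never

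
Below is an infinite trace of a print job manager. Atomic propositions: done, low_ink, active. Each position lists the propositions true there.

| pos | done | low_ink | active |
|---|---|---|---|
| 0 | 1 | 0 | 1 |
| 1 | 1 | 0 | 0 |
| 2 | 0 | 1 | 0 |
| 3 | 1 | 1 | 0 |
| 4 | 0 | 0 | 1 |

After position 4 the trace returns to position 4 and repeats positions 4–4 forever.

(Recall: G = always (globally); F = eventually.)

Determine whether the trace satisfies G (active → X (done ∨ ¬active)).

active → X (done ∨ ¬active) must hold at every position from 0 onward. It fails at position 4, so G (active → X (done ∨ ¬active)) is false.
Positions where active holds: 0, 4.
Check X (done ∨ ¬active) at each: 0→ok, 4→fails.

No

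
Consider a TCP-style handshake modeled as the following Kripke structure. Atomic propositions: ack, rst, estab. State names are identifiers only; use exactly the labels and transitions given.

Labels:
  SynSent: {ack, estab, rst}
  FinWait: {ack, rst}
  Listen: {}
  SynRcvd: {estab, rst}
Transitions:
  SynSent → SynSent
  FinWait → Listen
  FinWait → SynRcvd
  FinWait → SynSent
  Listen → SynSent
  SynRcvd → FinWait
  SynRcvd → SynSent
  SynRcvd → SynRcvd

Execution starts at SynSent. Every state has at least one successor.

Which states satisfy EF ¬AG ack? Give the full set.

States satisfying ¬AG ack: {FinWait, Listen, SynRcvd}.
States satisfying EF ¬AG ack: {FinWait, Listen, SynRcvd}.

{FinWait, Listen, SynRcvd}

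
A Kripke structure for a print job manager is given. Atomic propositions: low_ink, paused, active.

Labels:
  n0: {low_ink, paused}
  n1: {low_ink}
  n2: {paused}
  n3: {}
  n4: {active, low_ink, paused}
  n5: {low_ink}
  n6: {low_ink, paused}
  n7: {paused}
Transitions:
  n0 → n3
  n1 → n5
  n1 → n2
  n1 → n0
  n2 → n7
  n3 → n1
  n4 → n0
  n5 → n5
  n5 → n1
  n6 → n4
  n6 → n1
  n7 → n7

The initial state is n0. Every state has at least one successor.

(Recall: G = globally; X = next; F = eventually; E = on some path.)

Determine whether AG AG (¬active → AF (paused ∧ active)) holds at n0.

States satisfying AG (¬active → AF (paused ∧ active)): ∅.
States satisfying AG AG (¬active → AF (paused ∧ active)): ∅.
n0 is reachable from n0 and violates AG (¬active → AF (paused ∧ active)), so AG fails at n0.
n0 ∉ Sat(AG AG (¬active → AF (paused ∧ active))).

Violated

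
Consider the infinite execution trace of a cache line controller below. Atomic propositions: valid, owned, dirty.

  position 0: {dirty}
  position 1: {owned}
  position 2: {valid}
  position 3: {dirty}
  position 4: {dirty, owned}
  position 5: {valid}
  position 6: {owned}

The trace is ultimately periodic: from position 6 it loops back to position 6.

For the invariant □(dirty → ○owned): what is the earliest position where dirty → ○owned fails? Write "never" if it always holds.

Check dirty → ○owned at each position in order: 0 ✓, 1 ✓, 2 ✓, 3 ✓.
At position 4 the labels are {dirty, owned} and the next position 5 has {valid}, so dirty → ○owned is false there. This is the first violation.

4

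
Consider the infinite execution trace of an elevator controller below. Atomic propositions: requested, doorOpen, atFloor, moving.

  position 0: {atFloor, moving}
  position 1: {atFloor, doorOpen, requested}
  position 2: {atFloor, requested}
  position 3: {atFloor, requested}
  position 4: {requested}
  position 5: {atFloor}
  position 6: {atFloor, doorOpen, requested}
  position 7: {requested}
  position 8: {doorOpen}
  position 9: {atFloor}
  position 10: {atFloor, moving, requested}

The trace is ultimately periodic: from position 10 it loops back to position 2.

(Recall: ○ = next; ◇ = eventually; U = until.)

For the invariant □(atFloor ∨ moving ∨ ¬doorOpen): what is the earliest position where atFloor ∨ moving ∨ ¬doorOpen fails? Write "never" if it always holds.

Check atFloor ∨ moving ∨ ¬doorOpen at each position in order: 0 ✓, 1 ✓, 2 ✓, 3 ✓, 4 ✓, 5 ✓, 6 ✓, 7 ✓.
At position 8 the labels are {doorOpen}, so atFloor ∨ moving ∨ ¬doorOpen is false there. This is the first violation.

8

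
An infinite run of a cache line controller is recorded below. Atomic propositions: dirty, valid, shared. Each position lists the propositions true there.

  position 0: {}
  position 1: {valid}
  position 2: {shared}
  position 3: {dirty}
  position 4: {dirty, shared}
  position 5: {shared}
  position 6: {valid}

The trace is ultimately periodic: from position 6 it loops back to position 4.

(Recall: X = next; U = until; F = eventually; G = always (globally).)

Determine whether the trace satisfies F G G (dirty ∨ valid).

G G (dirty ∨ valid) is false at every position 0..6, so it never becomes true and F G G (dirty ∨ valid) fails.

No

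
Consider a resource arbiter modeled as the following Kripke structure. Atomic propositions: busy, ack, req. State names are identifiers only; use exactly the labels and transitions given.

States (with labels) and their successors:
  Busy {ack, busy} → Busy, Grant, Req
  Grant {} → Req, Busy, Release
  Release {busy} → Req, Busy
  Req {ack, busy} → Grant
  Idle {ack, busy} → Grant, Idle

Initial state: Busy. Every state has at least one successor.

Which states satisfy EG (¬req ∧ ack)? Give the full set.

{Busy, Idle}

States satisfying ¬req ∧ ack: {Busy, Req, Idle}.
States satisfying EG (¬req ∧ ack): {Busy, Idle}.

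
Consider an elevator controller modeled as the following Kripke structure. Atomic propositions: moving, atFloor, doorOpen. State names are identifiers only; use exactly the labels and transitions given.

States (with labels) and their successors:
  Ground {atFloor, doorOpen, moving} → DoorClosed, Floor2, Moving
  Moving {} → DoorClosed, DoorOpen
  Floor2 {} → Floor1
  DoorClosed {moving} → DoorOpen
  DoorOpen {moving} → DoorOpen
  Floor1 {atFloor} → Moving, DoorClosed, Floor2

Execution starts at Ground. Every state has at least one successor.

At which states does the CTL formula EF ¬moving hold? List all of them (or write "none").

States satisfying ¬moving: {Moving, Floor2, Floor1}.
States satisfying EF ¬moving: {Ground, Moving, Floor2, Floor1}.

{Ground, Moving, Floor2, Floor1}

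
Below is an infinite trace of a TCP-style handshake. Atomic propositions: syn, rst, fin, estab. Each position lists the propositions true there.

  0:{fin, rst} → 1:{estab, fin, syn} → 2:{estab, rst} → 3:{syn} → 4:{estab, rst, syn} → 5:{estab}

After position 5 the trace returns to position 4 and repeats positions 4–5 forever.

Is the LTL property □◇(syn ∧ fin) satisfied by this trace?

No

◇(syn ∧ fin) must hold at every position from 0 onward. It fails at position 2, so □◇(syn ∧ fin) is false.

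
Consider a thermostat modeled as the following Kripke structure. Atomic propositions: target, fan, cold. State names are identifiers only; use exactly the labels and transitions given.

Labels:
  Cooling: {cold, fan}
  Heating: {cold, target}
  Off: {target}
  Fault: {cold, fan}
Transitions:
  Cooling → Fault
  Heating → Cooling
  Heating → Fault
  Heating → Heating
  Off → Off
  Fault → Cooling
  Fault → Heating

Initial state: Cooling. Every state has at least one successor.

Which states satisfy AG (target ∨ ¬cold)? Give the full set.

{Off}

States satisfying target ∨ ¬cold: {Heating, Off}.
States satisfying AG (target ∨ ¬cold): {Off}.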